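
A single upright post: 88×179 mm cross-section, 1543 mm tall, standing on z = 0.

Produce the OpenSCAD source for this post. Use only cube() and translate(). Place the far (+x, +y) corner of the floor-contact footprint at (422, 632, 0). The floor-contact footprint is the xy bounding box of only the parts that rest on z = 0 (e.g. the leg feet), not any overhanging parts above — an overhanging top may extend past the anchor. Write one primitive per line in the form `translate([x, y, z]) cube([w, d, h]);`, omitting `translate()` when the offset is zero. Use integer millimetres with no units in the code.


translate([334, 453, 0]) cube([88, 179, 1543]);


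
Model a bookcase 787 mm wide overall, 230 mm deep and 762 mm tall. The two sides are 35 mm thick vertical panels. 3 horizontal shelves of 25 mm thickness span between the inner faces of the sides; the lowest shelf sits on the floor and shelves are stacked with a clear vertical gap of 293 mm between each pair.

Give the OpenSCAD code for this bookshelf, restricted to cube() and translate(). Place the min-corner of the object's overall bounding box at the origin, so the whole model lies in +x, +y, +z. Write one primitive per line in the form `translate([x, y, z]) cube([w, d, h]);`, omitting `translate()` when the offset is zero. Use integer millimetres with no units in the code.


cube([35, 230, 762]);
translate([752, 0, 0]) cube([35, 230, 762]);
translate([35, 0, 0]) cube([717, 230, 25]);
translate([35, 0, 318]) cube([717, 230, 25]);
translate([35, 0, 636]) cube([717, 230, 25]);


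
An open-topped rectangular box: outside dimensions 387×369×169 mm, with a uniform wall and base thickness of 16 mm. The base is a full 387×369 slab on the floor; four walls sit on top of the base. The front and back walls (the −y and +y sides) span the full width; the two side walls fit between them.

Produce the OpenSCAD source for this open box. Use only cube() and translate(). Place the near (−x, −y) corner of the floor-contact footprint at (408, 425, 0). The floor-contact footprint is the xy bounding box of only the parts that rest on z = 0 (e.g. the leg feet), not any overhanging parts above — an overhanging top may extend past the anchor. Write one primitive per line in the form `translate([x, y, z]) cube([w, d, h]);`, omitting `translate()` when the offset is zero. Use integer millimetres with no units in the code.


translate([408, 425, 0]) cube([387, 369, 16]);
translate([408, 425, 16]) cube([387, 16, 153]);
translate([408, 778, 16]) cube([387, 16, 153]);
translate([408, 441, 16]) cube([16, 337, 153]);
translate([779, 441, 16]) cube([16, 337, 153]);


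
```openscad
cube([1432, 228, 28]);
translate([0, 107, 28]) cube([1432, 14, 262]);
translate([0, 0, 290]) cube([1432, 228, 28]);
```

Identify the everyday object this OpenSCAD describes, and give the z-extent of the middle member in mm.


An I-beam. The web height is 262 mm.

Two wide flanges with a thin centred web — an I-beam. Overall 318 mm minus two 28 mm flanges gives a web of 318 − 2·28 = 262 mm.


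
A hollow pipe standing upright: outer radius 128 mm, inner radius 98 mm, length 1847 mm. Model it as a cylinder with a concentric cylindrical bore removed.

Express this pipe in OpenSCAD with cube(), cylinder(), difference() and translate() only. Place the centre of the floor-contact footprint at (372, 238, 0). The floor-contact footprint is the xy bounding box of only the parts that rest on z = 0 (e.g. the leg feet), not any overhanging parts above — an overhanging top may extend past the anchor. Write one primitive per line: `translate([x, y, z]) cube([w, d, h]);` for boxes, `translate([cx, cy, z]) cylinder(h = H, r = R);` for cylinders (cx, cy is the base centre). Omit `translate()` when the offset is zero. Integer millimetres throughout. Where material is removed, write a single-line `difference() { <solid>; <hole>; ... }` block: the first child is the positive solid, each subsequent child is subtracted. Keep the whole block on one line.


difference() { translate([372, 238, 0]) cylinder(h = 1847, r = 128); translate([372, 238, 0]) cylinder(h = 1847, r = 98); }


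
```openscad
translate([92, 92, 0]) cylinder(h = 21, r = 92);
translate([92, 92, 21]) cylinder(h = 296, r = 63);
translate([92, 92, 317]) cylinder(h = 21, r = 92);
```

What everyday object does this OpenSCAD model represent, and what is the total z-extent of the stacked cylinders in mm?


A spool. The overall height is 338 mm.

Three coaxial cylinders, large–small–large — a spool. Two 21 mm flanges and a 296 mm core give 21 + 296 + 21 = 338 mm.


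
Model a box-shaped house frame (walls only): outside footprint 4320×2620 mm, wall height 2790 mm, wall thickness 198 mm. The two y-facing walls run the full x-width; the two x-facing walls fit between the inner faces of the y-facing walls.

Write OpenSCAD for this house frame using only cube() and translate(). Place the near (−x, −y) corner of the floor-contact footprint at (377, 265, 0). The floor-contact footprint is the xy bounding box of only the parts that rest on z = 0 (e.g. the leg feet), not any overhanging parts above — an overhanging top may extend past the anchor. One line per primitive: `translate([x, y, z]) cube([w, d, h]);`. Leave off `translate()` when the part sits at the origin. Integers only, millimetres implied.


translate([377, 265, 0]) cube([4320, 198, 2790]);
translate([377, 2687, 0]) cube([4320, 198, 2790]);
translate([377, 463, 0]) cube([198, 2224, 2790]);
translate([4499, 463, 0]) cube([198, 2224, 2790]);


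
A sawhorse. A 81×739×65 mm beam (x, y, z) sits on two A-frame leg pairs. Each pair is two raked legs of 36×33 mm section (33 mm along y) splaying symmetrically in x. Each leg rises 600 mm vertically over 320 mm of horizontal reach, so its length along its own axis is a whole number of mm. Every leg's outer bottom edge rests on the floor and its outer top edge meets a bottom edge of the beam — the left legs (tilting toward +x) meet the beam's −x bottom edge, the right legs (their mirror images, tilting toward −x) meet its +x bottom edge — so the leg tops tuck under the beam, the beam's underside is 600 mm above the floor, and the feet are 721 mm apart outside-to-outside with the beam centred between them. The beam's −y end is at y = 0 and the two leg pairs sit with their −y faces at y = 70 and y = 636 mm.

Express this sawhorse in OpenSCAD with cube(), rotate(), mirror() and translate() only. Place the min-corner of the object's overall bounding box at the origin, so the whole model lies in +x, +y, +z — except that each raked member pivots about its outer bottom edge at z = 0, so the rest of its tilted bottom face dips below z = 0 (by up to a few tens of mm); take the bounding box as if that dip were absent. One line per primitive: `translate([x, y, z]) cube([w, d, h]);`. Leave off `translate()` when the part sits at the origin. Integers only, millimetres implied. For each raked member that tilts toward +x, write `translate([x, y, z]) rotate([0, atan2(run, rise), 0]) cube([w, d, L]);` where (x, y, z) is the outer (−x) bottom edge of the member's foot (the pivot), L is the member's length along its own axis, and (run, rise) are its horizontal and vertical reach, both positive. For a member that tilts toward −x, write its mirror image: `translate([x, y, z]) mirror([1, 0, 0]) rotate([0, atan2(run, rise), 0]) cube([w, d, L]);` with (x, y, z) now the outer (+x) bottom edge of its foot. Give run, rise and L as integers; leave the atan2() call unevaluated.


translate([320, 0, 600]) cube([81, 739, 65]);
translate([0, 70, 0]) rotate([0, atan2(320, 600), 0]) cube([36, 33, 680]);
translate([721, 70, 0]) mirror([1, 0, 0]) rotate([0, atan2(320, 600), 0]) cube([36, 33, 680]);
translate([0, 636, 0]) rotate([0, atan2(320, 600), 0]) cube([36, 33, 680]);
translate([721, 636, 0]) mirror([1, 0, 0]) rotate([0, atan2(320, 600), 0]) cube([36, 33, 680]);


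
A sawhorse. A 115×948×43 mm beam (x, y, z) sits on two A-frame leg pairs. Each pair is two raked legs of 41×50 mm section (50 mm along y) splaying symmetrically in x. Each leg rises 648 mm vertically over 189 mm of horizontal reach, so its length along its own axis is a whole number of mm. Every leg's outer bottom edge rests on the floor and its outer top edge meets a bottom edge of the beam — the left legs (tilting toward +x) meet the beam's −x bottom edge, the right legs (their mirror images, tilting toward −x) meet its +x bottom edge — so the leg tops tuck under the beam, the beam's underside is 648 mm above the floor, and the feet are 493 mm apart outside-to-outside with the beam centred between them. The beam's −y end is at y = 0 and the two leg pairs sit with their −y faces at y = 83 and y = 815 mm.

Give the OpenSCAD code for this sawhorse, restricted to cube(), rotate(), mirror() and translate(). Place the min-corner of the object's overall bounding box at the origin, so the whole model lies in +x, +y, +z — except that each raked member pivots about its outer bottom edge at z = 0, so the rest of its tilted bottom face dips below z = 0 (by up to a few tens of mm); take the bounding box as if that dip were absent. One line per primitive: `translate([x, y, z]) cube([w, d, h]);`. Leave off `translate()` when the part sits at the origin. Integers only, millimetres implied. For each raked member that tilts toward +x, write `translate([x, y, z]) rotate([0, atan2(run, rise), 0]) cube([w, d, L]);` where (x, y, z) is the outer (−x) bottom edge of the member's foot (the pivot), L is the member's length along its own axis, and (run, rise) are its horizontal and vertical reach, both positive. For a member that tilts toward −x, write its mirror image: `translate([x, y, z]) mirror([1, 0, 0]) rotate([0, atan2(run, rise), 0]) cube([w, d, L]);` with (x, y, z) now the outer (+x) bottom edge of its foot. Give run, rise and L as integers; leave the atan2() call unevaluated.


translate([189, 0, 648]) cube([115, 948, 43]);
translate([0, 83, 0]) rotate([0, atan2(189, 648), 0]) cube([41, 50, 675]);
translate([493, 83, 0]) mirror([1, 0, 0]) rotate([0, atan2(189, 648), 0]) cube([41, 50, 675]);
translate([0, 815, 0]) rotate([0, atan2(189, 648), 0]) cube([41, 50, 675]);
translate([493, 815, 0]) mirror([1, 0, 0]) rotate([0, atan2(189, 648), 0]) cube([41, 50, 675]);


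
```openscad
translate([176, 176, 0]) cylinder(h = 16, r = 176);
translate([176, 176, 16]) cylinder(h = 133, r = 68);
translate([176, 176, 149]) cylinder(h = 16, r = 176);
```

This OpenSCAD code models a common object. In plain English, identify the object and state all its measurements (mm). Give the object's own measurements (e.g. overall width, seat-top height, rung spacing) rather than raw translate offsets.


A spool: two coaxial disc flanges of radius 176 mm and thickness 16 mm, joined by a core cylinder of radius 68 mm and height 133 mm. The lower flange rests on z = 0 and the three cylinders share a vertical axis.


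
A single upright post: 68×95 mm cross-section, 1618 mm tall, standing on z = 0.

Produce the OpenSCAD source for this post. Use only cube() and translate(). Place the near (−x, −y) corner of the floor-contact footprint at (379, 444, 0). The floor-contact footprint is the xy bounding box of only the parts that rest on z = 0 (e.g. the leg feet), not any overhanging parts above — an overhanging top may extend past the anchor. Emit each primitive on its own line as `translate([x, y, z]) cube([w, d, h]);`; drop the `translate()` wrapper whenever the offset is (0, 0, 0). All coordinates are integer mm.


translate([379, 444, 0]) cube([68, 95, 1618]);


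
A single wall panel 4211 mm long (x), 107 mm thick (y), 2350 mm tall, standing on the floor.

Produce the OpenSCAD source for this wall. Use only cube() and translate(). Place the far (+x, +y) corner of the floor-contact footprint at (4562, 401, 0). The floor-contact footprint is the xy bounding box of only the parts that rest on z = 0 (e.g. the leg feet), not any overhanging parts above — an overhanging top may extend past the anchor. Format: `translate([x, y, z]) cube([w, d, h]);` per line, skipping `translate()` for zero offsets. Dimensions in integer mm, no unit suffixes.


translate([351, 294, 0]) cube([4211, 107, 2350]);


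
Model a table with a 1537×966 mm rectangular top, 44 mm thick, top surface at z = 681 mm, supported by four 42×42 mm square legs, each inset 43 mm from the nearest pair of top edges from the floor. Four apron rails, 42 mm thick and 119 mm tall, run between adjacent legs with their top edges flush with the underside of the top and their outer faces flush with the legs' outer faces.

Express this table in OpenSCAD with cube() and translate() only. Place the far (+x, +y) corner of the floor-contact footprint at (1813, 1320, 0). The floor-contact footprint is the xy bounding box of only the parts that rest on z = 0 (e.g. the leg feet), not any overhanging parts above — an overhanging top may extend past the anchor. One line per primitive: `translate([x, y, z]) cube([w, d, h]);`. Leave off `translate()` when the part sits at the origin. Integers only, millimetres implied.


translate([319, 397, 637]) cube([1537, 966, 44]);
translate([362, 440, 0]) cube([42, 42, 637]);
translate([1771, 440, 0]) cube([42, 42, 637]);
translate([362, 1278, 0]) cube([42, 42, 637]);
translate([1771, 1278, 0]) cube([42, 42, 637]);
translate([404, 440, 518]) cube([1367, 42, 119]);
translate([404, 1278, 518]) cube([1367, 42, 119]);
translate([362, 482, 518]) cube([42, 796, 119]);
translate([1771, 482, 518]) cube([42, 796, 119]);


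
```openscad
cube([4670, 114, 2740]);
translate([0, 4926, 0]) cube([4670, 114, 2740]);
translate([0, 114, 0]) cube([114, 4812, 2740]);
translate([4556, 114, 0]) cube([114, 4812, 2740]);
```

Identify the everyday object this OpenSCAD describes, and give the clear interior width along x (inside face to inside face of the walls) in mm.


A house (or room) frame. The interior width is 4442 mm.

Four 2740 mm walls enclosing a rectangle with no floor or roof — a room or house frame. Outside width is 4670 mm and wall thickness is 114 mm, so the interior width is 4670 − 2 × 114 = 4442 mm.


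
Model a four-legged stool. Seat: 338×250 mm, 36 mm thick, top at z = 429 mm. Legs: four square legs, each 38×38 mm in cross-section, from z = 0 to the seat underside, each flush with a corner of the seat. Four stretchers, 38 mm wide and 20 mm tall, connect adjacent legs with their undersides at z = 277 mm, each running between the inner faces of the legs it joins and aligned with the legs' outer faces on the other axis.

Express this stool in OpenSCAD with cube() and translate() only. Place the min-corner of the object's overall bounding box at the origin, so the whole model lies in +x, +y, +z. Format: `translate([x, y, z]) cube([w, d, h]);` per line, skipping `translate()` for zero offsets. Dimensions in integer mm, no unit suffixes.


translate([0, 0, 393]) cube([338, 250, 36]);
cube([38, 38, 393]);
translate([300, 0, 0]) cube([38, 38, 393]);
translate([0, 212, 0]) cube([38, 38, 393]);
translate([300, 212, 0]) cube([38, 38, 393]);
translate([38, 0, 277]) cube([262, 38, 20]);
translate([38, 212, 277]) cube([262, 38, 20]);
translate([0, 38, 277]) cube([38, 174, 20]);
translate([300, 38, 277]) cube([38, 174, 20]);


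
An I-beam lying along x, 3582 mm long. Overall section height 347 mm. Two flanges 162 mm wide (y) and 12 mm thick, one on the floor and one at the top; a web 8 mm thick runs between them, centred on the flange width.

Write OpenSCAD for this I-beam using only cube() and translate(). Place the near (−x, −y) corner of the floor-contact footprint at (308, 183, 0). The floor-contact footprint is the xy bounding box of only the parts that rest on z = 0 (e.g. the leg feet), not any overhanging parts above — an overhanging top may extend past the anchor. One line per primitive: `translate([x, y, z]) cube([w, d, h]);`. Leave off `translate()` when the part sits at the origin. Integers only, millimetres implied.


translate([308, 183, 0]) cube([3582, 162, 12]);
translate([308, 260, 12]) cube([3582, 8, 323]);
translate([308, 183, 335]) cube([3582, 162, 12]);


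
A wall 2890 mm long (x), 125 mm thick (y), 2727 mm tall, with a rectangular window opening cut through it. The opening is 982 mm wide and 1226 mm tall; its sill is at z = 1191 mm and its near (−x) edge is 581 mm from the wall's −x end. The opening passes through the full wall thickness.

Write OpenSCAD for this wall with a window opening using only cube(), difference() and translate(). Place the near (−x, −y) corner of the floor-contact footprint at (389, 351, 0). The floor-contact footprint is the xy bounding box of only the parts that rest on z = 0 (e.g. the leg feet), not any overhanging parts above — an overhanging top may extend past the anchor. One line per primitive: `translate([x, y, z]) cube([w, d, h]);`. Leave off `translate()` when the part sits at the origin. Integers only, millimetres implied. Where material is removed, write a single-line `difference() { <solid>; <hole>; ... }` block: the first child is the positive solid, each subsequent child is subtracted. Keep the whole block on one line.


difference() { translate([389, 351, 0]) cube([2890, 125, 2727]); translate([970, 351, 1191]) cube([982, 125, 1226]); }


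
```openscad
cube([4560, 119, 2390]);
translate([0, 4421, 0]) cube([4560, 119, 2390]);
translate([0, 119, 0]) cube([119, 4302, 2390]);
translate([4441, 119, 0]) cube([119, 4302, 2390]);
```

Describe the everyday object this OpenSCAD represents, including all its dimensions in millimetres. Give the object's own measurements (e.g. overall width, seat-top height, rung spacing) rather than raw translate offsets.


The wall frame of a small rectangular building: four walls, each 2390 mm tall and 119 mm thick, enclosing a footprint 4560 mm (x) by 4540 mm (y) outside-to-outside, with no floor or roof. The front and back walls (the −y and +y sides) span the full width; the two side walls fit between them.


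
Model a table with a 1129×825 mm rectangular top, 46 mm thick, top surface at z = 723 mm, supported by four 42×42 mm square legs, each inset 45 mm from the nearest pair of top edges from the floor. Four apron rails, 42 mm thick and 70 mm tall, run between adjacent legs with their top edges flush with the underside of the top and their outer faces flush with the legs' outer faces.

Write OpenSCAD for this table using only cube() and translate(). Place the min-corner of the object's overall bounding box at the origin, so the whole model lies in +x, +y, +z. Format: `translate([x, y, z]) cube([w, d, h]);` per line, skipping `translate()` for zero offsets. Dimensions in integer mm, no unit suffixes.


translate([0, 0, 677]) cube([1129, 825, 46]);
translate([45, 45, 0]) cube([42, 42, 677]);
translate([1042, 45, 0]) cube([42, 42, 677]);
translate([45, 738, 0]) cube([42, 42, 677]);
translate([1042, 738, 0]) cube([42, 42, 677]);
translate([87, 45, 607]) cube([955, 42, 70]);
translate([87, 738, 607]) cube([955, 42, 70]);
translate([45, 87, 607]) cube([42, 651, 70]);
translate([1042, 87, 607]) cube([42, 651, 70]);


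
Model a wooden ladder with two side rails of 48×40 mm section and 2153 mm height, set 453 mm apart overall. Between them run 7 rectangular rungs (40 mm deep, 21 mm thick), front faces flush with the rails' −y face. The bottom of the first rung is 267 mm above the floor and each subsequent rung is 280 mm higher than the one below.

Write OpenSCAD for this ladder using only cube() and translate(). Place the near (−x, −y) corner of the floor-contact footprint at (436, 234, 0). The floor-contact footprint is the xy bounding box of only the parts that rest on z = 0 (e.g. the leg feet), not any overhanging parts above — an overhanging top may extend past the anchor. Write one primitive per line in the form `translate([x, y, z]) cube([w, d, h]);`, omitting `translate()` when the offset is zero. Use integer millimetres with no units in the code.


translate([436, 234, 0]) cube([48, 40, 2153]);
translate([841, 234, 0]) cube([48, 40, 2153]);
translate([484, 234, 267]) cube([357, 40, 21]);
translate([484, 234, 547]) cube([357, 40, 21]);
translate([484, 234, 827]) cube([357, 40, 21]);
translate([484, 234, 1107]) cube([357, 40, 21]);
translate([484, 234, 1387]) cube([357, 40, 21]);
translate([484, 234, 1667]) cube([357, 40, 21]);
translate([484, 234, 1947]) cube([357, 40, 21]);


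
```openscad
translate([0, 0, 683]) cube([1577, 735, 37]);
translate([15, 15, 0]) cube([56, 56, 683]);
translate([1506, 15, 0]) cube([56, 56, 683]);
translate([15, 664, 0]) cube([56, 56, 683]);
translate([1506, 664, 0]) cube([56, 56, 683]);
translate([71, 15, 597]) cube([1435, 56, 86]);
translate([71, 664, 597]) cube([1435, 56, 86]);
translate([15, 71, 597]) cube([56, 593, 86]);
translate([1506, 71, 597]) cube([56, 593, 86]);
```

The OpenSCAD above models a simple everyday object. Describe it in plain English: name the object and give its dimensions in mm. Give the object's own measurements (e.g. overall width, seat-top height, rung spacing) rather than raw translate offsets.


A rectangular dining table. The top is 1577×735×37 mm with its upper surface at z = 720 mm. It stands on four 56×56 mm square legs, each inset 15 mm from the nearest pair of top edges, running from the floor to the underside of the top. Four apron rails, 56 mm thick and 86 mm tall, run between adjacent legs with their top edges flush with the underside of the top and their outer faces flush with the legs' outer faces.


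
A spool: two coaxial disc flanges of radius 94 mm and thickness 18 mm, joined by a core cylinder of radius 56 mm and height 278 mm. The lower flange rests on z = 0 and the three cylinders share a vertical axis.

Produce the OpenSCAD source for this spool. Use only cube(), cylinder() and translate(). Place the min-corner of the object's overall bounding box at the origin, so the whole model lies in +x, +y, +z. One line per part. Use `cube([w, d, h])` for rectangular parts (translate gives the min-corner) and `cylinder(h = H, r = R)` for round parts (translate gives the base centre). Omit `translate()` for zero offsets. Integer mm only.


translate([94, 94, 0]) cylinder(h = 18, r = 94);
translate([94, 94, 18]) cylinder(h = 278, r = 56);
translate([94, 94, 296]) cylinder(h = 18, r = 94);


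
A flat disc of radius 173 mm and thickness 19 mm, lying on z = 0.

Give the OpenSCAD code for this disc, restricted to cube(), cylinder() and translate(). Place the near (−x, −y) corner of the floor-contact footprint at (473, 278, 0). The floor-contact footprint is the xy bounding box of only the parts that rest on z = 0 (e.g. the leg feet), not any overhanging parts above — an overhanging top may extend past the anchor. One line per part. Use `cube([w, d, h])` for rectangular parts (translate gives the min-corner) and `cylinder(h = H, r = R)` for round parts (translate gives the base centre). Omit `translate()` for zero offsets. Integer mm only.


translate([646, 451, 0]) cylinder(h = 19, r = 173);


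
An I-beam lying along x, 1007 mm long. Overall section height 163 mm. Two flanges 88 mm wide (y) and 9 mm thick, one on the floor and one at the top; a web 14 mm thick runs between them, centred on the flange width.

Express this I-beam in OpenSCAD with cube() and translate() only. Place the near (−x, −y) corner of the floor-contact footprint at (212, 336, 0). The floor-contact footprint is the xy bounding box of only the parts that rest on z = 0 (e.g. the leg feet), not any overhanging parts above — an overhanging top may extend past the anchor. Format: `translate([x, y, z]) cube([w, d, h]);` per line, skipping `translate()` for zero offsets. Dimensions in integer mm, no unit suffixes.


translate([212, 336, 0]) cube([1007, 88, 9]);
translate([212, 373, 9]) cube([1007, 14, 145]);
translate([212, 336, 154]) cube([1007, 88, 9]);


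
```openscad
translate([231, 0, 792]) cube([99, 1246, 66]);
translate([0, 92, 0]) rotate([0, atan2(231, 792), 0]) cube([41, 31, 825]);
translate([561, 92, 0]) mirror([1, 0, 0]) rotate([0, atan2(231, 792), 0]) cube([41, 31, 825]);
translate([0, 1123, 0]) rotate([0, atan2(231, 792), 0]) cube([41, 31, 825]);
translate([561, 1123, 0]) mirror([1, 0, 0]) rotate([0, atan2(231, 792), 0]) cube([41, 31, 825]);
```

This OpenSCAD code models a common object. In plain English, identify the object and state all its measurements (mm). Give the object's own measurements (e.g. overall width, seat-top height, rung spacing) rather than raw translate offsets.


A sawhorse. A 99×1246×66 mm beam (x, y, z) sits on two A-frame leg pairs. Each pair is two raked legs of 41×31 mm section (31 mm along y) splaying symmetrically in x. Each leg rises 792 mm vertically over 231 mm of horizontal reach and is 825 mm long along its own axis. Every leg's outer bottom edge rests on the floor and its outer top edge meets a bottom edge of the beam — the left legs (tilting toward +x) meet the beam's −x bottom edge, the right legs (their mirror images, tilting toward −x) meet its +x bottom edge — so the leg tops tuck under the beam, the beam's underside is 792 mm above the floor, and the feet are 561 mm apart outside-to-outside with the beam centred between them. The two leg pairs are set in 92 mm from either end of the beam.


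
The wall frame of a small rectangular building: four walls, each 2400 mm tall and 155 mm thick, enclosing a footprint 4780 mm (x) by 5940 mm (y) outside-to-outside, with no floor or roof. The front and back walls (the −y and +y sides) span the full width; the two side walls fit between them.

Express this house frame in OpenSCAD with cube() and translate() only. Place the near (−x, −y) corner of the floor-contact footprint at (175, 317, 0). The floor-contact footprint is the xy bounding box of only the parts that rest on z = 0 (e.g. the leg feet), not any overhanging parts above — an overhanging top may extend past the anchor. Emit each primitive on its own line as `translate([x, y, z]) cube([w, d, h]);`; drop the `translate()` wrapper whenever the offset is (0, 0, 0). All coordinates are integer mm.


translate([175, 317, 0]) cube([4780, 155, 2400]);
translate([175, 6102, 0]) cube([4780, 155, 2400]);
translate([175, 472, 0]) cube([155, 5630, 2400]);
translate([4800, 472, 0]) cube([155, 5630, 2400]);


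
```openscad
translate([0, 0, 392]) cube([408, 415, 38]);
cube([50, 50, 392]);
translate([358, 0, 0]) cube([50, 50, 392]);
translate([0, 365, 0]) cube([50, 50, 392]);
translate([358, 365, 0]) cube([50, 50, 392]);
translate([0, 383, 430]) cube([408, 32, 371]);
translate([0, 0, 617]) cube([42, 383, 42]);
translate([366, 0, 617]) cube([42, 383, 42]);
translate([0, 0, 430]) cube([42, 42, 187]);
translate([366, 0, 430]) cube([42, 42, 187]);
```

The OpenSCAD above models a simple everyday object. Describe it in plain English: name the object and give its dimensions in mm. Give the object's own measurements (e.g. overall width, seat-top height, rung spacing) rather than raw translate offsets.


A chair. The seat is a 408×415×38 mm slab with its top at z = 430 mm, on four 50×50 mm corner legs (flush with the seat edges, standing on z = 0). A flat backrest 32 mm thick, 371 mm tall, spans the full seat width and rises from the seat top along its +y edge, rear face flush with the rear of the seat. Two armrests of 42×42 mm section run along each side from the seat's front edge to the front of the backrest, top faces 229 mm above the seat top and outer faces flush with the seat's x-edges; a 42×42 mm post under the front of each armrest stands on the seat at the front corner.


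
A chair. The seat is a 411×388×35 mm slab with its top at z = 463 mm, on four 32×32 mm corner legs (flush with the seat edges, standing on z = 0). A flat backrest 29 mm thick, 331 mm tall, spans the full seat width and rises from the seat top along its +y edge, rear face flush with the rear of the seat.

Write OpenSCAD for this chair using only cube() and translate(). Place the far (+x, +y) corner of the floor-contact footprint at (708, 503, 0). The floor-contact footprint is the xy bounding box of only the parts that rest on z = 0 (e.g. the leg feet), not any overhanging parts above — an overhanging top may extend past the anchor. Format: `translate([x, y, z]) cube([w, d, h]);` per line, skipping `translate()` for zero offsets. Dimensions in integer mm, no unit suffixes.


translate([297, 115, 428]) cube([411, 388, 35]);
translate([297, 115, 0]) cube([32, 32, 428]);
translate([676, 115, 0]) cube([32, 32, 428]);
translate([297, 471, 0]) cube([32, 32, 428]);
translate([676, 471, 0]) cube([32, 32, 428]);
translate([297, 474, 463]) cube([411, 29, 331]);


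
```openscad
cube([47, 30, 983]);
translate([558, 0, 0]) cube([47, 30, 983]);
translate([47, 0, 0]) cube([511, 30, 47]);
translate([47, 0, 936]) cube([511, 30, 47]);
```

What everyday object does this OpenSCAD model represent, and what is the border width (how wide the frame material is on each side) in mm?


A picture frame. The border width is 47 mm.

Four thin pieces enclosing a rectangular opening — a picture frame. The two full-height stiles are 983 mm tall; the top rail sits at z = 936 and is 47 mm tall, so the border above the opening is 983 − 936 = 47 mm, matching the stile x-width.


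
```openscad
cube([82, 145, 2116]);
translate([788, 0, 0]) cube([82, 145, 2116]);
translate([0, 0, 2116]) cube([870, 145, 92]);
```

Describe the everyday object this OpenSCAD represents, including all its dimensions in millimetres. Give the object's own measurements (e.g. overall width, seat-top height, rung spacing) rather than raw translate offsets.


A door frame. The clear opening is 706 mm wide and 2116 mm high. Two 82 mm wide jambs, 145 mm deep, stand either side of the opening from the floor to the top of the opening. A 92 mm thick head sits across the top of both jambs, spanning the full outside width of the frame.


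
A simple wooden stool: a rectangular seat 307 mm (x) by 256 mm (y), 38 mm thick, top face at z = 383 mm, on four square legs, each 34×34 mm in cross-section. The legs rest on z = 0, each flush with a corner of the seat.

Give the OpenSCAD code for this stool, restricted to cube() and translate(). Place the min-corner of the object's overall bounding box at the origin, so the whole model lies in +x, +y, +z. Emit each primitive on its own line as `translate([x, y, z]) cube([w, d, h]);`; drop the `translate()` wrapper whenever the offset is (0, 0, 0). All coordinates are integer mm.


// leg_h = 383 - 38 = 345
translate([0, 0, 345]) cube([307, 256, 38]);
cube([34, 34, 345]);
translate([273, 0, 0]) cube([34, 34, 345]);
translate([0, 222, 0]) cube([34, 34, 345]);
translate([273, 222, 0]) cube([34, 34, 345]);


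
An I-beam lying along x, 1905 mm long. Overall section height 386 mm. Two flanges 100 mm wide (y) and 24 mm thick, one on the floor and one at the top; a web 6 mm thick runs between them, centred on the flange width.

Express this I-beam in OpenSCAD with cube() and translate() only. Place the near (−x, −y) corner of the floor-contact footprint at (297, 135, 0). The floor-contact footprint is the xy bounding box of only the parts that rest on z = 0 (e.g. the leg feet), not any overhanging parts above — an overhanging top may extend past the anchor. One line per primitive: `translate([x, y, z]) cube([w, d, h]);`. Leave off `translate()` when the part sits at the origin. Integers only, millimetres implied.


translate([297, 135, 0]) cube([1905, 100, 24]);
translate([297, 182, 24]) cube([1905, 6, 338]);
translate([297, 135, 362]) cube([1905, 100, 24]);


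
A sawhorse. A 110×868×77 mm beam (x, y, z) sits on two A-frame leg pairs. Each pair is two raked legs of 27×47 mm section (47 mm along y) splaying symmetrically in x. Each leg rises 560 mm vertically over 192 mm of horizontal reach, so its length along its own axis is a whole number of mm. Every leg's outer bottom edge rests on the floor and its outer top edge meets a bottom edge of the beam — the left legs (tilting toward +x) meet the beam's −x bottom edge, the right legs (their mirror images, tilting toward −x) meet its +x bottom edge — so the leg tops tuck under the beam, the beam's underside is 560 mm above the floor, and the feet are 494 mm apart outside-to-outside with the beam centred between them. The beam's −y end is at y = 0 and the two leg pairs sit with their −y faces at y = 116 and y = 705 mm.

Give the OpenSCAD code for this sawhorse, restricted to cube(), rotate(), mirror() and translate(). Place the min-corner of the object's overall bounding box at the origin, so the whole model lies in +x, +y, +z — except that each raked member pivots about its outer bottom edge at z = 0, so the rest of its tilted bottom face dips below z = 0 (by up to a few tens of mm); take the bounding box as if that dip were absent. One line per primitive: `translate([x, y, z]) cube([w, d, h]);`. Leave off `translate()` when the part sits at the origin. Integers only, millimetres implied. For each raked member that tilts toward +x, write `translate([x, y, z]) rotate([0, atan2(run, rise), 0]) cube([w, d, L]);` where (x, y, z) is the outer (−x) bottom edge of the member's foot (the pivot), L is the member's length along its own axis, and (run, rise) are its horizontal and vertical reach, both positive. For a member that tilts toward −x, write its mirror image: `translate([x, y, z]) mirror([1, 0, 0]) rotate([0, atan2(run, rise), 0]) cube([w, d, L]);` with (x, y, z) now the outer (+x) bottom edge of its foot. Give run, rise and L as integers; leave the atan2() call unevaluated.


translate([192, 0, 560]) cube([110, 868, 77]);
translate([0, 116, 0]) rotate([0, atan2(192, 560), 0]) cube([27, 47, 592]);
translate([494, 116, 0]) mirror([1, 0, 0]) rotate([0, atan2(192, 560), 0]) cube([27, 47, 592]);
translate([0, 705, 0]) rotate([0, atan2(192, 560), 0]) cube([27, 47, 592]);
translate([494, 705, 0]) mirror([1, 0, 0]) rotate([0, atan2(192, 560), 0]) cube([27, 47, 592]);


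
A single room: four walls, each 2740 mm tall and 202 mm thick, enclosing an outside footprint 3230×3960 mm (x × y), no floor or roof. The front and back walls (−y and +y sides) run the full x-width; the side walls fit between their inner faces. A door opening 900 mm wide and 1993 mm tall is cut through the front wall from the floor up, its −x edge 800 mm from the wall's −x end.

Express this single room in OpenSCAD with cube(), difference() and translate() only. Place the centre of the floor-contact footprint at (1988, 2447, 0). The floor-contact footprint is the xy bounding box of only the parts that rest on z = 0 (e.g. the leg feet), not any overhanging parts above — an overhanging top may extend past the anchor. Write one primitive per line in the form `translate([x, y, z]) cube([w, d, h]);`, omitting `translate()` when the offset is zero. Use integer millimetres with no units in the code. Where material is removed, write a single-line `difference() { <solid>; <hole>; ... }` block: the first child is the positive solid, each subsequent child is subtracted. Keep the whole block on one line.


difference() { translate([373, 467, 0]) cube([3230, 202, 2740]); translate([1173, 467, 0]) cube([900, 202, 1993]); }
translate([373, 4225, 0]) cube([3230, 202, 2740]);
translate([373, 669, 0]) cube([202, 3556, 2740]);
translate([3401, 669, 0]) cube([202, 3556, 2740]);


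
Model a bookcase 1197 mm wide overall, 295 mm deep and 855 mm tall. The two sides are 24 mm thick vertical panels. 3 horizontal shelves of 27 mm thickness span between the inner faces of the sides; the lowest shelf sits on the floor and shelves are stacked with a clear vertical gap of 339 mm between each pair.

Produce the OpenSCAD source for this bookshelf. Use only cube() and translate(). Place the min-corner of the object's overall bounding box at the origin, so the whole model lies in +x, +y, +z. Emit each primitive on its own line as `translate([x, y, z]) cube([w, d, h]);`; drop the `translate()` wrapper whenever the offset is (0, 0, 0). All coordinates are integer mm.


cube([24, 295, 855]);
translate([1173, 0, 0]) cube([24, 295, 855]);
translate([24, 0, 0]) cube([1149, 295, 27]);
translate([24, 0, 366]) cube([1149, 295, 27]);
translate([24, 0, 732]) cube([1149, 295, 27]);


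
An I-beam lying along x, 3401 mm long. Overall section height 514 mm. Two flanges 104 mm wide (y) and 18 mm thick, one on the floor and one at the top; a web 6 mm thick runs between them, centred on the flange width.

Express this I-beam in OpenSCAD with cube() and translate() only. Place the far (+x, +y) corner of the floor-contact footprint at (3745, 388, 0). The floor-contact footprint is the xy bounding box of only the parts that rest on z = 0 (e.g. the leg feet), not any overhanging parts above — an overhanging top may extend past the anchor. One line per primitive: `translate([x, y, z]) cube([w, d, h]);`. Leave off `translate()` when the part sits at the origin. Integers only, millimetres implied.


translate([344, 284, 0]) cube([3401, 104, 18]);
translate([344, 333, 18]) cube([3401, 6, 478]);
translate([344, 284, 496]) cube([3401, 104, 18]);


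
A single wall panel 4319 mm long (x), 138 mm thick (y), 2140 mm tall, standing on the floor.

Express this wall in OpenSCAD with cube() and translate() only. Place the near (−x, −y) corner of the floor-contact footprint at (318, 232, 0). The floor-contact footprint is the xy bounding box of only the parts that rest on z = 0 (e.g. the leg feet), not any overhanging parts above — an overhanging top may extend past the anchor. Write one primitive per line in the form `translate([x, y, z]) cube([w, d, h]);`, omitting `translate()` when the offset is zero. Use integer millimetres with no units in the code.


translate([318, 232, 0]) cube([4319, 138, 2140]);


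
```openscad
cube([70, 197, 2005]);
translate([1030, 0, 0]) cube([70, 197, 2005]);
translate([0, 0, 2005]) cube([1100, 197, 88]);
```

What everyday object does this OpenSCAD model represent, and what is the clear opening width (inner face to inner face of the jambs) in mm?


A door frame. The clear opening width is 960 mm.

Two 2005 mm tall posts with a header on top — a door frame. The left jamb is 70 mm wide at x = 0; the right jamb starts at x = 1030. The clear opening is 1030 − 70 = 960 mm.


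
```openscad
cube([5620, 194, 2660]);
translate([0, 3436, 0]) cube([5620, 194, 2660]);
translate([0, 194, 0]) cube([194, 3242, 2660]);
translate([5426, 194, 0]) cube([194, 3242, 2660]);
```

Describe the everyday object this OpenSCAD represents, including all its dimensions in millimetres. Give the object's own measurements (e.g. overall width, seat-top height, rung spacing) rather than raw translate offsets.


The wall frame of a small rectangular building: four walls, each 2660 mm tall and 194 mm thick, enclosing a footprint 5620 mm (x) by 3630 mm (y) outside-to-outside, with no floor or roof. The front and back walls (the −y and +y sides) span the full width; the two side walls fit between them.


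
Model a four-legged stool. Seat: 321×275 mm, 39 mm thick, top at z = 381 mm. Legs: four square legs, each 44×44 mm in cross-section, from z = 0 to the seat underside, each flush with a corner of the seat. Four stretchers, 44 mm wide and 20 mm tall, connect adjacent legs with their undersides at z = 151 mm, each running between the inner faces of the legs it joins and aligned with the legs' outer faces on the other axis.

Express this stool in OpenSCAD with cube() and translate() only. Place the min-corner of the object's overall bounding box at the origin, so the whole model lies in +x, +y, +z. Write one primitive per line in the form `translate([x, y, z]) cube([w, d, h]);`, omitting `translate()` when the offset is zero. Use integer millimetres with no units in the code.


translate([0, 0, 342]) cube([321, 275, 39]);
cube([44, 44, 342]);
translate([277, 0, 0]) cube([44, 44, 342]);
translate([0, 231, 0]) cube([44, 44, 342]);
translate([277, 231, 0]) cube([44, 44, 342]);
translate([44, 0, 151]) cube([233, 44, 20]);
translate([44, 231, 151]) cube([233, 44, 20]);
translate([0, 44, 151]) cube([44, 187, 20]);
translate([277, 44, 151]) cube([44, 187, 20]);
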